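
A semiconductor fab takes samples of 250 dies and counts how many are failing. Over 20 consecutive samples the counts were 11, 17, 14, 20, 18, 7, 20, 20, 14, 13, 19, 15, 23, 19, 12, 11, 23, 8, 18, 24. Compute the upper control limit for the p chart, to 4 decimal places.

p̄ = Σdᵢ / (k·n) = 326 / (20 × 250) = 0.06520
UCL = p̄ + 3·√(p̄(1−p̄)/n) = 0.06520 + 3 × √(0.06520×0.93480/250) = 0.06520 + 3 × 0.01561 = 0.11204

0.1120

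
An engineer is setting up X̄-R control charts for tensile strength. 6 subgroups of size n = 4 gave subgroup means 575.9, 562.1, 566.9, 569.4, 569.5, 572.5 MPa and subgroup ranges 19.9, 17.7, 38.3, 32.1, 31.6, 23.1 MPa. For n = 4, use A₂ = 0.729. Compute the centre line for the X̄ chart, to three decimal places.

X̄̄ = (575.9 + 562.1 + 566.9 + 569.4 + 569.5 + 572.5) / 6 = 3416.3000 / 6 = 569.3833
CL = X̄̄ = 569.3833

569.383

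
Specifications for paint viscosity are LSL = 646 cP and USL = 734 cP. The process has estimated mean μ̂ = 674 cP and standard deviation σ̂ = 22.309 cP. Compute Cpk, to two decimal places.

0.42

Cpu = (USL − μ̂) / (3σ̂) = (734 − 674) / (3 × 22.309) = 0.8965; Cpl = (μ̂ − LSL) / (3σ̂) = (674 − 646) / (3 × 22.309) = 0.4184; Cpk = min(Cpu, Cpl) = 0.4184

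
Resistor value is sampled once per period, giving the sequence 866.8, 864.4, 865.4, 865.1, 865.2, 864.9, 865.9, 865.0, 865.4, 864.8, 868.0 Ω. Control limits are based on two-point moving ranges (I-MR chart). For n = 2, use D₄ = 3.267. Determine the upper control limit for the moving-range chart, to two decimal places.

Moving ranges: 2.4, 1.0, 0.3, 0.1, 0.3, 1.0, 0.9, 0.4, 0.6, 3.2; M̄R̄ = 10.2000 / 10 = 1.0200
UCL_MR = D₄·M̄R̄ = 3.267 × 1.0200 = 3.3323

3.33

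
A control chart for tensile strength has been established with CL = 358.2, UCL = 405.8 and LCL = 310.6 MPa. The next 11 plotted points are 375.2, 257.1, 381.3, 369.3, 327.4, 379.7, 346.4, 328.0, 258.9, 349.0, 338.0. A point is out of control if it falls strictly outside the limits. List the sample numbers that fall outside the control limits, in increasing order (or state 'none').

Compare each point to [310.6, 405.8]: sample 2 = 257.1 < LCL; sample 9 = 258.9 < LCL.

2, 9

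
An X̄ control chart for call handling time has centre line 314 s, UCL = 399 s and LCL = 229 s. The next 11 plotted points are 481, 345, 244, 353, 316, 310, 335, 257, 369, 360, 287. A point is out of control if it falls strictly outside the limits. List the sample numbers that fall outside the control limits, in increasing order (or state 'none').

Compare each point to [229, 399]: sample 1 = 481 > UCL.

1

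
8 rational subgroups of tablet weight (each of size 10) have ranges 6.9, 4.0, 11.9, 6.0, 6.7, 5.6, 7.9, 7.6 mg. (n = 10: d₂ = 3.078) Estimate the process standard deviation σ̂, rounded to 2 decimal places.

R̄ = (6.9 + 4.0 + 11.9 + 6.0 + 6.7 + 5.6 + 7.9 + 7.6) / 8 = 7.0750
σ̂ = R̄ / d₂ = 7.0750 / 3.078 = 2.2986

2.30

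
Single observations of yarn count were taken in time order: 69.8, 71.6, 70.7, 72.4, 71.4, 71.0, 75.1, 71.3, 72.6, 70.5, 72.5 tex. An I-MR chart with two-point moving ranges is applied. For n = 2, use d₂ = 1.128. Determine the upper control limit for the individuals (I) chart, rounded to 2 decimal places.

76.80

X̄ = (69.8 + 71.6 + 70.7 + 72.4 + 71.4 + 71.0 + 75.1 + 71.3 + 72.6 + 70.5 + 72.5) / 11 = 71.7182
Moving ranges: 1.8, 0.9, 1.7, 1.0, 0.4, 4.1, 3.8, 1.3, 2.1, 2.0; M̄R̄ = 19.1000 / 10 = 1.9100
UCL = X̄ + 3·M̄R̄/d₂ = 71.7182 + 3 × 1.9100 / 1.128 = 76.7980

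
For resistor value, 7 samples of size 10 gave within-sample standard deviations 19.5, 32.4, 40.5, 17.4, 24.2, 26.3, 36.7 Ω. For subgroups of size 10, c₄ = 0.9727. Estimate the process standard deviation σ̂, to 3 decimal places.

s̄ = (19.5 + 32.4 + 40.5 + 17.4 + 24.2 + 26.3 + 36.7) / 7 = 28.1429
σ̂ = s̄ / c₄ = 28.1429 / 0.9727 = 28.9327

28.933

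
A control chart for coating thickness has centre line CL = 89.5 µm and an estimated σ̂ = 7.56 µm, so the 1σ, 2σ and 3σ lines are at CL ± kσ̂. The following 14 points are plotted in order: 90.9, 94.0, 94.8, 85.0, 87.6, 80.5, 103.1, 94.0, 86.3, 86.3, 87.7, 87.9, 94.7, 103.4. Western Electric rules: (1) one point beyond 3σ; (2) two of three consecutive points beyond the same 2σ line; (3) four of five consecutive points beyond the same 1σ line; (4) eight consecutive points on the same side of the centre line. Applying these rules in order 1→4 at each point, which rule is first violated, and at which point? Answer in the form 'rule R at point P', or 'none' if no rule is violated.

none

Zone of each point (C = within 1σ̂, B = 1σ̂–2σ̂, A = 2σ̂–3σ̂, * = beyond 3σ̂; sign = side of CL): 1:+C, 2:+C, 3:+C, 4:-C, 5:-C, 6:-B, 7:+B, 8:+C, 9:-C, 10:-C, 11:-C, 12:-C, 13:+C, 14:+B
No rule fires across all 14 points.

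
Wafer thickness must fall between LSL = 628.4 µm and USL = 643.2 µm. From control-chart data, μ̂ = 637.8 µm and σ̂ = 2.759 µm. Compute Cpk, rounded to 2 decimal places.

Cpu = (USL − μ̂) / (3σ̂) = (643.2 − 637.8) / (3 × 2.759) = 0.6524; Cpl = (μ̂ − LSL) / (3σ̂) = (637.8 − 628.4) / (3 × 2.759) = 1.1357; Cpk = min(Cpu, Cpl) = 0.6524

0.65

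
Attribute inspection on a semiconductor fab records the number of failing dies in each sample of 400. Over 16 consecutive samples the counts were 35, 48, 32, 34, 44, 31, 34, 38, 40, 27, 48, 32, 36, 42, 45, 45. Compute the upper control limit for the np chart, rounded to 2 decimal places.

55.82

p̄ = Σdᵢ / (k·n) = 611 / (16 × 400) = 0.09547
UCL = np̄ + 3·√(np̄(1−p̄)) = 38.1875 + 3 × √(38.1875×0.90453) = 38.1875 + 3 × 5.8772 = 55.8192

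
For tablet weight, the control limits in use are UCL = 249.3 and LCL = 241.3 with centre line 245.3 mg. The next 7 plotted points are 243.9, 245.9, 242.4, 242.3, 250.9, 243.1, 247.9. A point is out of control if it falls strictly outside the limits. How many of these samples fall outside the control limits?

Compare each point to [241.3, 249.3]: sample 5 = 250.9 > UCL.

1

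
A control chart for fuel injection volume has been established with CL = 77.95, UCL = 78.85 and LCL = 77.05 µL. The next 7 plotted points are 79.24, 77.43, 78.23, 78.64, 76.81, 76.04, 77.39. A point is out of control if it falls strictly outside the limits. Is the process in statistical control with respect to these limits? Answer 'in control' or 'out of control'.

Compare each point to [77.05, 78.85]: sample 1 = 79.24 > UCL; sample 5 = 76.81 < LCL; sample 6 = 76.04 < LCL.

out of control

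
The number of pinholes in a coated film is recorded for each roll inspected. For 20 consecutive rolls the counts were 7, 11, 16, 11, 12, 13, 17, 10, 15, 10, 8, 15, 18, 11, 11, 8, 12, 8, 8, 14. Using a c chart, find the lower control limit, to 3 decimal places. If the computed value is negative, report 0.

1.467

c̄ = (7 + 11 + 16 + 11 + 12 + 13 + 17 + 10 + 15 + 10 + 8 + 15 + 18 + 11 + 11 + 8 + 12 + 8 + 8 + 14) / 20 = 235 / 20 = 11.7500
LCL = c̄ − 3√c̄ = 11.7500 − 3 × 3.4278 = 1.4665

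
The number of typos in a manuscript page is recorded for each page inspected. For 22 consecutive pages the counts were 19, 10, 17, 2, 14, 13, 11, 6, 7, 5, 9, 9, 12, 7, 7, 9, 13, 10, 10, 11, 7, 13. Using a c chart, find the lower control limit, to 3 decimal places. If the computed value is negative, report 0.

0.537

c̄ = (19 + 10 + 17 + 2 + 14 + 13 + 11 + 6 + 7 + 5 + 9 + 9 + 12 + 7 + 7 + 9 + 13 + 10 + 10 + 11 + 7 + 13) / 22 = 221 / 22 = 10.0455
LCL = c̄ − 3√c̄ = 10.0455 − 3 × 3.1695 = 0.5371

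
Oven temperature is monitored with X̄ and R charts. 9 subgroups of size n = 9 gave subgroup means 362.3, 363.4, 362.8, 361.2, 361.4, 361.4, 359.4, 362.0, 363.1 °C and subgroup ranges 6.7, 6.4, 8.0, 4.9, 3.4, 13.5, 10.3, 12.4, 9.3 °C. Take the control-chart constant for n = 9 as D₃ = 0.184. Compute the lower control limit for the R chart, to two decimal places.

1.53

R̄ = (6.7 + 6.4 + 8.0 + 4.9 + 3.4 + 13.5 + 10.3 + 12.4 + 9.3) / 9 = 74.9000 / 9 = 8.3222
LCL_R = D₃·R̄ = 0.184 × 8.3222 = 1.5313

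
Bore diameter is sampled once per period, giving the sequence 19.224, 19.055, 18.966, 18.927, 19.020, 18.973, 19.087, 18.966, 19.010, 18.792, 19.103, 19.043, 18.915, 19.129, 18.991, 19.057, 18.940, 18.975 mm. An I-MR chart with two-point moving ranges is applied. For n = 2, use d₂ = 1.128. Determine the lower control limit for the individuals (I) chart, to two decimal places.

X̄ = (19.224 + 19.055 + 18.966 + 18.927 + 19.020 + 18.973 + 19.087 + 18.966 + 19.010 + 18.792 + 19.103 + 19.043 + 18.915 + 19.129 + 18.991 + 19.057 + 18.940 + 18.975) / 18 = 19.0096
Moving ranges: 0.169, 0.089, 0.039, 0.093, 0.047, 0.114, 0.121, 0.044, 0.218, 0.311, 0.060, 0.128, 0.214, 0.138, 0.066, 0.117, 0.035; M̄R̄ = 2.0030 / 17 = 0.1178
LCL = X̄ − 3·M̄R̄/d₂ = 19.0096 − 3 × 0.1178 / 1.128 = 18.6963

18.70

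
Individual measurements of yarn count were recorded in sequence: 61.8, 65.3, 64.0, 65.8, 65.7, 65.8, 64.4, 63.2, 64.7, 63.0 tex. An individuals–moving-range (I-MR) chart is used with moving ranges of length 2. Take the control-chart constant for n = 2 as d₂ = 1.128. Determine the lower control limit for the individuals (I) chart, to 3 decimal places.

60.647

X̄ = (61.8 + 65.3 + 64.0 + 65.8 + 65.7 + 65.8 + 64.4 + 63.2 + 64.7 + 63.0) / 10 = 64.3700
Moving ranges: 3.5, 1.3, 1.8, 0.1, 0.1, 1.4, 1.2, 1.5, 1.7; M̄R̄ = 12.6000 / 9 = 1.4000
LCL = X̄ − 3·M̄R̄/d₂ = 64.3700 − 3 × 1.4000 / 1.128 = 60.6466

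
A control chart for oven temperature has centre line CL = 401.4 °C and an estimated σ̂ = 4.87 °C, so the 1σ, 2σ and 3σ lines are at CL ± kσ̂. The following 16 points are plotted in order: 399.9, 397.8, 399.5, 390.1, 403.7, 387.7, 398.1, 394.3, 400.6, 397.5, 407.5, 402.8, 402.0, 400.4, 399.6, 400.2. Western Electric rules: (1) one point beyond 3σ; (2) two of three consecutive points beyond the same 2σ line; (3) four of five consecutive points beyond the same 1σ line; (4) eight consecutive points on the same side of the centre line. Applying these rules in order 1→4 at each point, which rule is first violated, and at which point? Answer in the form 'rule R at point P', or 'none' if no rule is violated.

Zone of each point (C = within 1σ̂, B = 1σ̂–2σ̂, A = 2σ̂–3σ̂, * = beyond 3σ̂; sign = side of CL): 1:-C, 2:-C, 3:-C, 4:-A, 5:+C, 6:-A, 7:-C, 8:-B, 9:-C, 10:-C, 11:+B, 12:+C, 13:+C, 14:-C, 15:-C, 16:-C
Rule 2 (two of three consecutive points beyond the same 2σ limit) is satisfied at point 6.

rule 2 at point 6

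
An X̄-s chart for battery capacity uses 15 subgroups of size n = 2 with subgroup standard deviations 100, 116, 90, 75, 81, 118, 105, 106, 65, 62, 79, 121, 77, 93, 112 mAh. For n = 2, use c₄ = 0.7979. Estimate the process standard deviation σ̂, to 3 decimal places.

s̄ = (100 + 116 + 90 + 75 + 81 + 118 + 105 + 106 + 65 + 62 + 79 + 121 + 77 + 93 + 112) / 15 = 93.3333
σ̂ = s̄ / c₄ = 93.3333 / 0.7979 = 116.9737

116.974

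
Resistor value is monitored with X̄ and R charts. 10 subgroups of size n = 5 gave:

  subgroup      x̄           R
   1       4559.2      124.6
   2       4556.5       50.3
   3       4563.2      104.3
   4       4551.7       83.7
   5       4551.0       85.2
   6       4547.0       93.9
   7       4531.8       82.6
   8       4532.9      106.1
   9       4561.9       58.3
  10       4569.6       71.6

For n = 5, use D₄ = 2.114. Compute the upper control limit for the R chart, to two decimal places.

R̄ = (124.6 + 50.3 + 104.3 + 83.7 + 85.2 + 93.9 + 82.6 + 106.1 + 58.3 + 71.6) / 10 = 860.6000 / 10 = 86.0600
UCL_R = D₄·R̄ = 2.114 × 86.0600 = 181.9308

181.93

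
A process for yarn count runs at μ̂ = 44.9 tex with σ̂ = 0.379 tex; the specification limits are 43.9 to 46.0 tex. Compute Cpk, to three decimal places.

0.880

Cpu = (USL − μ̂) / (3σ̂) = (46.0 − 44.9) / (3 × 0.379) = 0.9675; Cpl = (μ̂ − LSL) / (3σ̂) = (44.9 − 43.9) / (3 × 0.379) = 0.8795; Cpk = min(Cpu, Cpl) = 0.8795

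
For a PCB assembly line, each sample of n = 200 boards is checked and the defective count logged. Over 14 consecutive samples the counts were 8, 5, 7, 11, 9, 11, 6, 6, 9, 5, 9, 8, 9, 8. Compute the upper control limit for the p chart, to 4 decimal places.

0.0810

p̄ = Σdᵢ / (k·n) = 111 / (14 × 200) = 0.03964
UCL = p̄ + 3·√(p̄(1−p̄)/n) = 0.03964 + 3 × √(0.03964×0.96036/200) = 0.03964 + 3 × 0.01380 = 0.08103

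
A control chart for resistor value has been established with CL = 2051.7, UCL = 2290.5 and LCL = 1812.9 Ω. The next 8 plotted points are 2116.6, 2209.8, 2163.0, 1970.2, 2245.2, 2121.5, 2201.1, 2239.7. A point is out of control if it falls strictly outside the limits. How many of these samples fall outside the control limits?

All 8 points lie within [1812.9, 2290.5].

0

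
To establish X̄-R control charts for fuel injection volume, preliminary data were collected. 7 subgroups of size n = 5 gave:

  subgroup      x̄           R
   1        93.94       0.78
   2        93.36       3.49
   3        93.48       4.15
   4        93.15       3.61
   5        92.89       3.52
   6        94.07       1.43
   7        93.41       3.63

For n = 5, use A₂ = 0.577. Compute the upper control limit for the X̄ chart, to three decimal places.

95.170

X̄̄ = (93.94 + 93.36 + 93.48 + 93.15 + 92.89 + 94.07 + 93.41) / 7 = 654.3000 / 7 = 93.4714
R̄ = (0.78 + 3.49 + 4.15 + 3.61 + 3.52 + 1.43 + 3.63) / 7 = 20.6100 / 7 = 2.9443
UCL = X̄̄ + A₂·R̄ = 93.4714 + 0.577 × 2.9443 = 95.1703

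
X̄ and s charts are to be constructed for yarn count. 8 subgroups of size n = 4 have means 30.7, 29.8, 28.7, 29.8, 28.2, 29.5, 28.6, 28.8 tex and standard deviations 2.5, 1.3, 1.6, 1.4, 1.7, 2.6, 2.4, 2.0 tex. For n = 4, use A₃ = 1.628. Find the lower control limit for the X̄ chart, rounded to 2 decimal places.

X̄̄ = (30.7 + 29.8 + 28.7 + 29.8 + 28.2 + 29.5 + 28.6 + 28.8) / 8 = 29.2625
s̄ = (2.5 + 1.3 + 1.6 + 1.4 + 1.7 + 2.6 + 2.4 + 2.0) / 8 = 1.9375
LCL = X̄̄ − A₃·s̄ = 29.2625 − 1.628 × 1.9375 = 26.1082

26.11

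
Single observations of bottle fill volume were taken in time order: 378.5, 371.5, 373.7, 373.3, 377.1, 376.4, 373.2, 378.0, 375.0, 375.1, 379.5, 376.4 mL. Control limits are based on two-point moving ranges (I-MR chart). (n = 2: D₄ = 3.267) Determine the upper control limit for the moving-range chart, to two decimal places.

Moving ranges: 7.0, 2.2, 0.4, 3.8, 0.7, 3.2, 4.8, 3.0, 0.1, 4.4, 3.1; M̄R̄ = 32.7000 / 11 = 2.9727
UCL_MR = D₄·M̄R̄ = 3.267 × 2.9727 = 9.7119

9.71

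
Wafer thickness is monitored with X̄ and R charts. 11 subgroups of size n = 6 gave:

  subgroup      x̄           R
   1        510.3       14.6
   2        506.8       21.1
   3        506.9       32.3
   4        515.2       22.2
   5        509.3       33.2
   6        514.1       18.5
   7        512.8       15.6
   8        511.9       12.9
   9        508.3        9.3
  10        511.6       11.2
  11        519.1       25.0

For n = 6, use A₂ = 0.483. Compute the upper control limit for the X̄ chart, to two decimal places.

X̄̄ = (510.3 + 506.8 + 506.9 + 515.2 + 509.3 + 514.1 + 512.8 + 511.9 + 508.3 + 511.6 + 519.1) / 11 = 5626.3000 / 11 = 511.4818
R̄ = (14.6 + 21.1 + 32.3 + 22.2 + 33.2 + 18.5 + 15.6 + 12.9 + 9.3 + 11.2 + 25.0) / 11 = 215.9000 / 11 = 19.6273
UCL = X̄̄ + A₂·R̄ = 511.4818 + 0.483 × 19.6273 = 520.9618

520.96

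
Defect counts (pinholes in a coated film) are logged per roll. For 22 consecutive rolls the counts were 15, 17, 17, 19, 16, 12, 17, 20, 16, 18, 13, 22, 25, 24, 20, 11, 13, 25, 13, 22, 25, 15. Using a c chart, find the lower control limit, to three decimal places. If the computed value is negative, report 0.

5.243

c̄ = (15 + 17 + 17 + 19 + 16 + 12 + 17 + 20 + 16 + 18 + 13 + 22 + 25 + 24 + 20 + 11 + 13 + 25 + 13 + 22 + 25 + 15) / 22 = 395 / 22 = 17.9545
LCL = c̄ − 3√c̄ = 17.9545 − 3 × 4.2373 = 5.2427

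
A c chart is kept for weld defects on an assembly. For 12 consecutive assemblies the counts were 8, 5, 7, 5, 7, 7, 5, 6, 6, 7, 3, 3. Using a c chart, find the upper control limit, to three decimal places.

12.944

c̄ = (8 + 5 + 7 + 5 + 7 + 7 + 5 + 6 + 6 + 7 + 3 + 3) / 12 = 69 / 12 = 5.7500
UCL = c̄ + 3√c̄ = 5.7500 + 3 × √5.7500 = 5.7500 + 3 × 2.3979 = 12.9437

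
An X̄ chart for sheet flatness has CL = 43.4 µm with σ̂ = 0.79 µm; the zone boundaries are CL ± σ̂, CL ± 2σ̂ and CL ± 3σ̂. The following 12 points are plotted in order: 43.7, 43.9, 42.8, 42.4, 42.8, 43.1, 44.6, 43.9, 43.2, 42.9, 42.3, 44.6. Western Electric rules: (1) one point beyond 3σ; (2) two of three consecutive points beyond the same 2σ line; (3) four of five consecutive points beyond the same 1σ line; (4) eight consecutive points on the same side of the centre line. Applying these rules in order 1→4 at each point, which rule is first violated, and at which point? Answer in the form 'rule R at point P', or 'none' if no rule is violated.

Zone of each point (C = within 1σ̂, B = 1σ̂–2σ̂, A = 2σ̂–3σ̂, * = beyond 3σ̂; sign = side of CL): 1:+C, 2:+C, 3:-C, 4:-B, 5:-C, 6:-C, 7:+B, 8:+C, 9:-C, 10:-C, 11:-B, 12:+B
No rule fires across all 12 points.

none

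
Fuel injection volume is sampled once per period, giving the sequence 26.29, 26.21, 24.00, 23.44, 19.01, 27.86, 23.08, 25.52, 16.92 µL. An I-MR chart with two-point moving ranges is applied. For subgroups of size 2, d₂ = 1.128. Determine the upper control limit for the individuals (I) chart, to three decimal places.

34.214

X̄ = (26.29 + 26.21 + 24.00 + 23.44 + 19.01 + 27.86 + 23.08 + 25.52 + 16.92) / 9 = 23.5922
Moving ranges: 0.08, 2.21, 0.56, 4.43, 8.85, 4.78, 2.44, 8.60; M̄R̄ = 31.9500 / 8 = 3.9937
UCL = X̄ + 3·M̄R̄/d₂ = 23.5922 + 3 × 3.9937 / 1.128 = 34.2139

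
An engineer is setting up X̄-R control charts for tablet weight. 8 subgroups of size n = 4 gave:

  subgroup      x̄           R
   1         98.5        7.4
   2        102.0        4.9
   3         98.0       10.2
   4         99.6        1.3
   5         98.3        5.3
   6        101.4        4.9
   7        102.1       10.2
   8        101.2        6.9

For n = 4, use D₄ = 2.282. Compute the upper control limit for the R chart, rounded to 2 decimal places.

R̄ = (7.4 + 4.9 + 10.2 + 1.3 + 5.3 + 4.9 + 10.2 + 6.9) / 8 = 51.1000 / 8 = 6.3875
UCL_R = D₄·R̄ = 2.282 × 6.3875 = 14.5763

14.58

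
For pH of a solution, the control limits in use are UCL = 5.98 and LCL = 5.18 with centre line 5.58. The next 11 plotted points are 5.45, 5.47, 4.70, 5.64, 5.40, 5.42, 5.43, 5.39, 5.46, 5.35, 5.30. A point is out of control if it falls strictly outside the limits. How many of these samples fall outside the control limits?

1

Compare each point to [5.18, 5.98]: sample 3 = 4.70 < LCL.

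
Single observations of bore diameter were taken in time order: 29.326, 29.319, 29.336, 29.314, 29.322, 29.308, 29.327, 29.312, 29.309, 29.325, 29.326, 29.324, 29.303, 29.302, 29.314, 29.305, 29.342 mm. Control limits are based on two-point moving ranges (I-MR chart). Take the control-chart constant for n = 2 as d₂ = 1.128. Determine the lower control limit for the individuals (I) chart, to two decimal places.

X̄ = (29.326 + 29.319 + 29.336 + 29.314 + 29.322 + 29.308 + 29.327 + 29.312 + 29.309 + 29.325 + 29.326 + 29.324 + 29.303 + 29.302 + 29.314 + 29.305 + 29.342) / 17 = 29.3185
Moving ranges: 0.007, 0.017, 0.022, 0.008, 0.014, 0.019, 0.015, 0.003, 0.016, 0.001, 0.002, 0.021, 0.001, 0.012, 0.009, 0.037; M̄R̄ = 0.2040 / 16 = 0.0127
LCL = X̄ − 3·M̄R̄/d₂ = 29.3185 − 3 × 0.0127 / 1.128 = 29.2846

29.28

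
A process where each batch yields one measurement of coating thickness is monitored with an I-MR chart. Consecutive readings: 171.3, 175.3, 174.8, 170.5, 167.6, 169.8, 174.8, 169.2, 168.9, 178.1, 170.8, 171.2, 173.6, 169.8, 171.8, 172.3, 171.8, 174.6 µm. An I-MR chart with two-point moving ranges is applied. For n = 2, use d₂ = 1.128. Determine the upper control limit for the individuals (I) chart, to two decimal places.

X̄ = (171.3 + 175.3 + 174.8 + 170.5 + 167.6 + 169.8 + 174.8 + 169.2 + 168.9 + 178.1 + 170.8 + 171.2 + 173.6 + 169.8 + 171.8 + 172.3 + 171.8 + 174.6) / 18 = 172.0111
Moving ranges: 4.0, 0.5, 4.3, 2.9, 2.2, 5.0, 5.6, 0.3, 9.2, 7.3, 0.4, 2.4, 3.8, 2.0, 0.5, 0.5, 2.8; M̄R̄ = 53.7000 / 17 = 3.1588
UCL = X̄ + 3·M̄R̄/d₂ = 172.0111 + 3 × 3.1588 / 1.128 = 180.4122

180.41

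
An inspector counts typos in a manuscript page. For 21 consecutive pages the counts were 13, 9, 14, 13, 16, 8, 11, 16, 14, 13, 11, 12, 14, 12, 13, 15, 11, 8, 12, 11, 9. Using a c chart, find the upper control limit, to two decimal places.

22.60

c̄ = (13 + 9 + 14 + 13 + 16 + 8 + 11 + 16 + 14 + 13 + 11 + 12 + 14 + 12 + 13 + 15 + 11 + 8 + 12 + 11 + 9) / 21 = 255 / 21 = 12.1429
UCL = c̄ + 3√c̄ = 12.1429 + 3 × √12.1429 = 12.1429 + 3 × 3.4847 = 22.5968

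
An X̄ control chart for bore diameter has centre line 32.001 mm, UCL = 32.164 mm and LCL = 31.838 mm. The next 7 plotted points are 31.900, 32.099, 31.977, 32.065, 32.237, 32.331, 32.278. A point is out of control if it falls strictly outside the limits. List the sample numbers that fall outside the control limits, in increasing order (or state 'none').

Compare each point to [31.838, 32.164]: sample 5 = 32.237 > UCL; sample 6 = 32.331 > UCL; sample 7 = 32.278 > UCL.

5, 6, 7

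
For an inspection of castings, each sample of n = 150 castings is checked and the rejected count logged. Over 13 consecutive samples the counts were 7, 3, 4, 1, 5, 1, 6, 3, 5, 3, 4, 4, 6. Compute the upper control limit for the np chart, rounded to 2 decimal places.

p̄ = Σdᵢ / (k·n) = 52 / (13 × 150) = 0.02667
UCL = np̄ + 3·√(np̄(1−p̄)) = 4.0000 + 3 × √(4.0000×0.97333) = 4.0000 + 3 × 1.9732 = 9.9195

9.92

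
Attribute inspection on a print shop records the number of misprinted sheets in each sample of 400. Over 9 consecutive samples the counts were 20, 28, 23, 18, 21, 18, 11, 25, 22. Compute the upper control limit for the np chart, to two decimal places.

p̄ = Σdᵢ / (k·n) = 186 / (9 × 400) = 0.05167
UCL = np̄ + 3·√(np̄(1−p̄)) = 20.6667 + 3 × √(20.6667×0.94833) = 20.6667 + 3 × 4.4271 = 33.9479

33.95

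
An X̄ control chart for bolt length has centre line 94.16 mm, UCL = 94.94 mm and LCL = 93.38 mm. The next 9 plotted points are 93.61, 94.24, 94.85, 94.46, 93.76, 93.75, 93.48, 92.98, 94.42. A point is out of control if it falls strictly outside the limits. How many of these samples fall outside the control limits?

Compare each point to [93.38, 94.94]: sample 8 = 92.98 < LCL.

1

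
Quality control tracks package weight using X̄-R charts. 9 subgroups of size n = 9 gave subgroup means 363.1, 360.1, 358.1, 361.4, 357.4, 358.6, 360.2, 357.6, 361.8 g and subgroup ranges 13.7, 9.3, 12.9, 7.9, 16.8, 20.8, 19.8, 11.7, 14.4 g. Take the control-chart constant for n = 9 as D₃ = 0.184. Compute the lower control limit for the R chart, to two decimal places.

R̄ = (13.7 + 9.3 + 12.9 + 7.9 + 16.8 + 20.8 + 19.8 + 11.7 + 14.4) / 9 = 127.3000 / 9 = 14.1444
LCL_R = D₃·R̄ = 0.184 × 14.1444 = 2.6026

2.60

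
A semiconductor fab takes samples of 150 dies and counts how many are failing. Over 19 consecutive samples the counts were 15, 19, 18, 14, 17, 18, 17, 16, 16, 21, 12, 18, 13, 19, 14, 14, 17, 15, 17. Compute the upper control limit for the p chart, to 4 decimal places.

p̄ = Σdᵢ / (k·n) = 310 / (19 × 150) = 0.10877
UCL = p̄ + 3·√(p̄(1−p̄)/n) = 0.10877 + 3 × √(0.10877×0.89123/150) = 0.10877 + 3 × 0.02542 = 0.18504

0.1850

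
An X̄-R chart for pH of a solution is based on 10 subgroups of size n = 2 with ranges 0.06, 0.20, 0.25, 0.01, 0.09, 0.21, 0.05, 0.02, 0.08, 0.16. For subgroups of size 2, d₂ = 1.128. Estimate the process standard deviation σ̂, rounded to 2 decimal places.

R̄ = (0.06 + 0.20 + 0.25 + 0.01 + 0.09 + 0.21 + 0.05 + 0.02 + 0.08 + 0.16) / 10 = 0.1130
σ̂ = R̄ / d₂ = 0.1130 / 1.128 = 0.1002

0.10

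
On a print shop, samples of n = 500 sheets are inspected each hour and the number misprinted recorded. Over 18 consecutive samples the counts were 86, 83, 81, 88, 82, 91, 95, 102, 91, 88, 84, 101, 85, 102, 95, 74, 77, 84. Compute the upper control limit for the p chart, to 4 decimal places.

p̄ = Σdᵢ / (k·n) = 1589 / (18 × 500) = 0.17656
UCL = p̄ + 3·√(p̄(1−p̄)/n) = 0.17656 + 3 × √(0.17656×0.82344/500) = 0.17656 + 3 × 0.01705 = 0.22771

0.2277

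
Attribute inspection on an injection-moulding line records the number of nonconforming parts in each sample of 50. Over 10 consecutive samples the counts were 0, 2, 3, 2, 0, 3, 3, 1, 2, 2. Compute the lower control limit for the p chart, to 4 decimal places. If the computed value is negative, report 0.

p̄ = Σdᵢ / (k·n) = 18 / (10 × 50) = 0.03600
LCL = p̄ − 3·√(p̄(1−p̄)/n) = 0.03600 − 3 × 0.02635 = -0.04304 → 0 (negative, so LCL = 0)

0.0000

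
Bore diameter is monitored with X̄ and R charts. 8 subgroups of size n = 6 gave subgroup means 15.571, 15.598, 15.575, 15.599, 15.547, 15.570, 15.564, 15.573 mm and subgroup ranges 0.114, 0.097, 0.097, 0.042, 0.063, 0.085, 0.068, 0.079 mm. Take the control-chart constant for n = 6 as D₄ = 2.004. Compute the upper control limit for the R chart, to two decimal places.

R̄ = (0.114 + 0.097 + 0.097 + 0.042 + 0.063 + 0.085 + 0.068 + 0.079) / 8 = 0.6450 / 8 = 0.0806
UCL_R = D₄·R̄ = 2.004 × 0.0806 = 0.1616

0.16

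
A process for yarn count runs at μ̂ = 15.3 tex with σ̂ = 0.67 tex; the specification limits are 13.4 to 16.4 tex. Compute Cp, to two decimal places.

0.75

Cp = (USL − LSL) / (6σ̂) = (16.4 − 13.4) / (6 × 0.67) = 3.0000 / 4.0200 = 0.7463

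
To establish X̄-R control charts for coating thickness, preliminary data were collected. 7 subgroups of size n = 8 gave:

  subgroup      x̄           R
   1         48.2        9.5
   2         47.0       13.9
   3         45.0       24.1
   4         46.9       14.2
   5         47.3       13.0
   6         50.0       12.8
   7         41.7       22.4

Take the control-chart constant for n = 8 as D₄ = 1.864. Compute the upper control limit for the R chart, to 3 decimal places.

R̄ = (9.5 + 13.9 + 24.1 + 14.2 + 13.0 + 12.8 + 22.4) / 7 = 109.9000 / 7 = 15.7000
UCL_R = D₄·R̄ = 1.864 × 15.7000 = 29.2648

29.265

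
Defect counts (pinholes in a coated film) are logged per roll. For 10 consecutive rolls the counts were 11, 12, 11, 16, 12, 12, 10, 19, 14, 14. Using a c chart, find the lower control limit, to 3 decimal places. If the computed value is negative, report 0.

2.242

c̄ = (11 + 12 + 11 + 16 + 12 + 12 + 10 + 19 + 14 + 14) / 10 = 131 / 10 = 13.1000
LCL = c̄ − 3√c̄ = 13.1000 − 3 × 3.6194 = 2.2418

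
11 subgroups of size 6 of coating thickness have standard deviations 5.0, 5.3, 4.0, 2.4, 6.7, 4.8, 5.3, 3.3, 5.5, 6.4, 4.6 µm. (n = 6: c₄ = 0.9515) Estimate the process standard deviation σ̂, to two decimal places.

s̄ = (5.0 + 5.3 + 4.0 + 2.4 + 6.7 + 4.8 + 5.3 + 3.3 + 5.5 + 6.4 + 4.6) / 11 = 4.8455
σ̂ = s̄ / c₄ = 4.8455 / 0.9515 = 5.0924

5.09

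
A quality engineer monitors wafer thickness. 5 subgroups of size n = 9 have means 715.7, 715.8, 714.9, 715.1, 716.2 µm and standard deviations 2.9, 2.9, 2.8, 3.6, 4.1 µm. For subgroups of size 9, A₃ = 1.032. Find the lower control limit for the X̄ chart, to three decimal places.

X̄̄ = (715.7 + 715.8 + 714.9 + 715.1 + 716.2) / 5 = 715.5400
s̄ = (2.9 + 2.9 + 2.8 + 3.6 + 4.1) / 5 = 3.2600
LCL = X̄̄ − A₃·s̄ = 715.5400 − 1.032 × 3.2600 = 712.1757

712.176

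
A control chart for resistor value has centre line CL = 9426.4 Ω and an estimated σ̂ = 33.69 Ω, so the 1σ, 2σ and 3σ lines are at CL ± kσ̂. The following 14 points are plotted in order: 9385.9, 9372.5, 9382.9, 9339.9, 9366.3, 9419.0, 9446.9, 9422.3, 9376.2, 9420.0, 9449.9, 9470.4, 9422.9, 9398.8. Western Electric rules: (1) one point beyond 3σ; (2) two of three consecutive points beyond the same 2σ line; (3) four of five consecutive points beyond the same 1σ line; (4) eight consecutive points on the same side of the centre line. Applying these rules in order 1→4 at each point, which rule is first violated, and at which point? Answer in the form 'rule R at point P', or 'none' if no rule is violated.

rule 3 at point 4

Zone of each point (C = within 1σ̂, B = 1σ̂–2σ̂, A = 2σ̂–3σ̂, * = beyond 3σ̂; sign = side of CL): 1:-B, 2:-B, 3:-B, 4:-A, 5:-B, 6:-C, 7:+C, 8:-C, 9:-B, 10:-C, 11:+C, 12:+B, 13:-C, 14:-C
Rule 3 (four of five consecutive points beyond the same 1σ limit) is satisfied at point 4.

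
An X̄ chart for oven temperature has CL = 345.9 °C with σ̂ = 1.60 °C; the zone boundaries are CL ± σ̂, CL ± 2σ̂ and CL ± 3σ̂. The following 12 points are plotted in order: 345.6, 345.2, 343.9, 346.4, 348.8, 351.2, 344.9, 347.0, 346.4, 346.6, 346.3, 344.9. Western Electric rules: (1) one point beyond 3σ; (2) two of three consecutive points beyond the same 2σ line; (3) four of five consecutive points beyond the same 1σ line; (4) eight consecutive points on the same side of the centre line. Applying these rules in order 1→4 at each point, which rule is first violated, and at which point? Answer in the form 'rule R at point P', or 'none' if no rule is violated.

Zone of each point (C = within 1σ̂, B = 1σ̂–2σ̂, A = 2σ̂–3σ̂, * = beyond 3σ̂; sign = side of CL): 1:-C, 2:-C, 3:-B, 4:+C, 5:+B, 6:+*, 7:-C, 8:+C, 9:+C, 10:+C, 11:+C, 12:-C
Rule 1 (one point beyond the 3σ limits) is satisfied at point 6.

rule 1 at point 6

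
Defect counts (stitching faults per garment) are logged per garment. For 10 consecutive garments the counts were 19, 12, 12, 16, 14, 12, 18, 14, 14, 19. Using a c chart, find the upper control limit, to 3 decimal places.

26.619

c̄ = (19 + 12 + 12 + 16 + 14 + 12 + 18 + 14 + 14 + 19) / 10 = 150 / 10 = 15.0000
UCL = c̄ + 3√c̄ = 15.0000 + 3 × √15.0000 = 15.0000 + 3 × 3.8730 = 26.6190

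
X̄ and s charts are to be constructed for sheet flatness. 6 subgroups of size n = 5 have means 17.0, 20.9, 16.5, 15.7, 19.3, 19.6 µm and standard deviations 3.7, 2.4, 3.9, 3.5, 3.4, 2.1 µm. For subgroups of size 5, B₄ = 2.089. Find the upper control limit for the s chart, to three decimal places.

6.615

s̄ = (3.7 + 2.4 + 3.9 + 3.5 + 3.4 + 2.1) / 6 = 3.1667
UCL_s = B₄·s̄ = 2.089 × 3.1667 = 6.6152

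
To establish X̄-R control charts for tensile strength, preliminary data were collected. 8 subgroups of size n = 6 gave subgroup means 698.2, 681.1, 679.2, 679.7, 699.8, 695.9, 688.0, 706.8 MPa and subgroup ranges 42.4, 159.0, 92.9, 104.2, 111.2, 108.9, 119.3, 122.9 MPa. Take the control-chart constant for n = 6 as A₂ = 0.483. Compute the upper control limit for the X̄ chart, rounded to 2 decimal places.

X̄̄ = (698.2 + 681.1 + 679.2 + 679.7 + 699.8 + 695.9 + 688.0 + 706.8) / 8 = 5528.7000 / 8 = 691.0875
R̄ = (42.4 + 159.0 + 92.9 + 104.2 + 111.2 + 108.9 + 119.3 + 122.9) / 8 = 860.8000 / 8 = 107.6000
UCL = X̄̄ + A₂·R̄ = 691.0875 + 0.483 × 107.6000 = 743.0583

743.06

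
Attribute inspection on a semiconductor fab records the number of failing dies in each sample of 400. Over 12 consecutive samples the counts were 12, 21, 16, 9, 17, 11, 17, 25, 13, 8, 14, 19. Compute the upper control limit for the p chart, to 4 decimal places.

0.0666

p̄ = Σdᵢ / (k·n) = 182 / (12 × 400) = 0.03792
UCL = p̄ + 3·√(p̄(1−p̄)/n) = 0.03792 + 3 × √(0.03792×0.96208/400) = 0.03792 + 3 × 0.00955 = 0.06657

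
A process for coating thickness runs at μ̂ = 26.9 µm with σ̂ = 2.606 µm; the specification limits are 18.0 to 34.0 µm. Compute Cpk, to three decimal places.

0.908

Cpu = (USL − μ̂) / (3σ̂) = (34.0 − 26.9) / (3 × 2.606) = 0.9082; Cpl = (μ̂ − LSL) / (3σ̂) = (26.9 − 18.0) / (3 × 2.606) = 1.1384; Cpk = min(Cpu, Cpl) = 0.9082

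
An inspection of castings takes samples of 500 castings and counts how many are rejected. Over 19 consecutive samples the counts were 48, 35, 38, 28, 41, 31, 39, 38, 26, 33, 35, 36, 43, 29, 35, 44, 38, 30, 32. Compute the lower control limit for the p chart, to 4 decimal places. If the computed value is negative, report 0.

p̄ = Σdᵢ / (k·n) = 679 / (19 × 500) = 0.07147
LCL = p̄ − 3·√(p̄(1−p̄)/n) = 0.07147 − 3 × 0.01152 = 0.03691

0.0369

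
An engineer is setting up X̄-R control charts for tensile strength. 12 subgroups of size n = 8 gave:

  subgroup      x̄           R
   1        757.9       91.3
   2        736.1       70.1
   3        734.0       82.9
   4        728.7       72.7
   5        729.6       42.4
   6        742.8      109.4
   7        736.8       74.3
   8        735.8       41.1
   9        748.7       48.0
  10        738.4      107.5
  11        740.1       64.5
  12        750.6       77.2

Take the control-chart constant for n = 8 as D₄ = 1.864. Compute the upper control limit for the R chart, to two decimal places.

R̄ = (91.3 + 70.1 + 82.9 + 72.7 + 42.4 + 109.4 + 74.3 + 41.1 + 48.0 + 107.5 + 64.5 + 77.2) / 12 = 881.4000 / 12 = 73.4500
UCL_R = D₄·R̄ = 1.864 × 73.4500 = 136.9108

136.91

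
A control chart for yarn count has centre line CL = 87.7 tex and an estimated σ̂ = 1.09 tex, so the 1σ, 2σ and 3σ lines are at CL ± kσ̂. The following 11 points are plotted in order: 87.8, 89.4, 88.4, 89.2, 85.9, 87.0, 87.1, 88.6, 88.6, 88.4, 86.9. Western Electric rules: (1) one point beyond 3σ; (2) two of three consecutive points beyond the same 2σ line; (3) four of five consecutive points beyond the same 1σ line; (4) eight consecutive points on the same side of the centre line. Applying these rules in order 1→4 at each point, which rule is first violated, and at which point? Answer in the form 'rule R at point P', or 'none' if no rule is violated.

none

Zone of each point (C = within 1σ̂, B = 1σ̂–2σ̂, A = 2σ̂–3σ̂, * = beyond 3σ̂; sign = side of CL): 1:+C, 2:+B, 3:+C, 4:+B, 5:-B, 6:-C, 7:-C, 8:+C, 9:+C, 10:+C, 11:-C
No rule fires across all 11 points.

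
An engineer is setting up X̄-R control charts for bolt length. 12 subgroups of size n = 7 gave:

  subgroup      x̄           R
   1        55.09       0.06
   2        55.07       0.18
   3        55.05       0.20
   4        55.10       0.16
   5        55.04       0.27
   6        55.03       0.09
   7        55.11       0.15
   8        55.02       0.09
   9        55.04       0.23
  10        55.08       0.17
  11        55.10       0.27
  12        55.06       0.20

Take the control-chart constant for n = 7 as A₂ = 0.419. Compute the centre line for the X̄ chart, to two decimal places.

55.07

X̄̄ = (55.09 + 55.07 + 55.05 + 55.10 + 55.04 + 55.03 + 55.11 + 55.02 + 55.04 + 55.08 + 55.10 + 55.06) / 12 = 660.7900 / 12 = 55.0658
CL = X̄̄ = 55.0658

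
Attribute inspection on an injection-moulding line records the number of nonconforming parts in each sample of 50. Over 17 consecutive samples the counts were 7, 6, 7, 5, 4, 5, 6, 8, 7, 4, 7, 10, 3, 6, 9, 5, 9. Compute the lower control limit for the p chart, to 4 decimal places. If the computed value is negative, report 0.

p̄ = Σdᵢ / (k·n) = 108 / (17 × 50) = 0.12706
LCL = p̄ − 3·√(p̄(1−p̄)/n) = 0.12706 − 3 × 0.04710 = -0.01424 → 0 (negative, so LCL = 0)

0.0000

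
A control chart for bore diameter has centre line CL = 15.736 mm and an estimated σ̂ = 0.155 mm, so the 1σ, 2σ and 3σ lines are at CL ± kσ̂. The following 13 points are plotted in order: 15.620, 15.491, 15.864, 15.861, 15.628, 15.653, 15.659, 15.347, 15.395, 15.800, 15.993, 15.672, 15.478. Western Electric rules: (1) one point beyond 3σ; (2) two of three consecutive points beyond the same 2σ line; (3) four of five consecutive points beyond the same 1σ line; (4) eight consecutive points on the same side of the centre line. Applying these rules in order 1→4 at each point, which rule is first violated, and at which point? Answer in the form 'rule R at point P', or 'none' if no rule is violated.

rule 2 at point 9

Zone of each point (C = within 1σ̂, B = 1σ̂–2σ̂, A = 2σ̂–3σ̂, * = beyond 3σ̂; sign = side of CL): 1:-C, 2:-B, 3:+C, 4:+C, 5:-C, 6:-C, 7:-C, 8:-A, 9:-A, 10:+C, 11:+B, 12:-C, 13:-B
Rule 2 (two of three consecutive points beyond the same 2σ limit) is satisfied at point 9.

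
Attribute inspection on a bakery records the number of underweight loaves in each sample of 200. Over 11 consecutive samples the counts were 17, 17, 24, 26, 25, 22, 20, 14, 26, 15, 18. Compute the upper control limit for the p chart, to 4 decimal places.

p̄ = Σdᵢ / (k·n) = 224 / (11 × 200) = 0.10182
UCL = p̄ + 3·√(p̄(1−p̄)/n) = 0.10182 + 3 × √(0.10182×0.89818/200) = 0.10182 + 3 × 0.02138 = 0.16597

0.1660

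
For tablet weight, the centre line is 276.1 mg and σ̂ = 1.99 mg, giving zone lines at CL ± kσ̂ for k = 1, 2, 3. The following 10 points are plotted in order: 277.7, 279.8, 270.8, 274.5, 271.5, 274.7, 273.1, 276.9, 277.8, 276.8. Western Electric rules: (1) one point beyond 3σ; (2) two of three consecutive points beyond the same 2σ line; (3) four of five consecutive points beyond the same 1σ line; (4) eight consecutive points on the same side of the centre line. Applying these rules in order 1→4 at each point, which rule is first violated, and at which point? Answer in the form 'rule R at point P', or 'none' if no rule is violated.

Zone of each point (C = within 1σ̂, B = 1σ̂–2σ̂, A = 2σ̂–3σ̂, * = beyond 3σ̂; sign = side of CL): 1:+C, 2:+B, 3:-A, 4:-C, 5:-A, 6:-C, 7:-B, 8:+C, 9:+C, 10:+C
Rule 2 (two of three consecutive points beyond the same 2σ limit) is satisfied at point 5.

rule 2 at point 5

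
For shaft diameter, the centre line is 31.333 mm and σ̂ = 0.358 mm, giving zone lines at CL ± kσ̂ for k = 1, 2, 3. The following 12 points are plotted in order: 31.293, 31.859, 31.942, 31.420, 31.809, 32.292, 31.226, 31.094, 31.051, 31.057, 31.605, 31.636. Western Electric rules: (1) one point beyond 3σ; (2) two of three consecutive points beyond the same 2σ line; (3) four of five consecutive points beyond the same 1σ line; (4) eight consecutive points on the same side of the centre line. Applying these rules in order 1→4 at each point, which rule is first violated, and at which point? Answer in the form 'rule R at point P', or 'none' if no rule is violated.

rule 3 at point 6

Zone of each point (C = within 1σ̂, B = 1σ̂–2σ̂, A = 2σ̂–3σ̂, * = beyond 3σ̂; sign = side of CL): 1:-C, 2:+B, 3:+B, 4:+C, 5:+B, 6:+A, 7:-C, 8:-C, 9:-C, 10:-C, 11:+C, 12:+C
Rule 3 (four of five consecutive points beyond the same 1σ limit) is satisfied at point 6.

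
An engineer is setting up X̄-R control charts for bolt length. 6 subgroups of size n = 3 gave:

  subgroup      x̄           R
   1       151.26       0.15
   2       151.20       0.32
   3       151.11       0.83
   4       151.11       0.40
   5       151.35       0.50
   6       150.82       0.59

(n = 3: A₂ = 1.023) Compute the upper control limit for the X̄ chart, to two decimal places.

X̄̄ = (151.26 + 151.20 + 151.11 + 151.11 + 151.35 + 150.82) / 6 = 906.8500 / 6 = 151.1417
R̄ = (0.15 + 0.32 + 0.83 + 0.40 + 0.50 + 0.59) / 6 = 2.7900 / 6 = 0.4650
UCL = X̄̄ + A₂·R̄ = 151.1417 + 1.023 × 0.4650 = 151.6174

151.62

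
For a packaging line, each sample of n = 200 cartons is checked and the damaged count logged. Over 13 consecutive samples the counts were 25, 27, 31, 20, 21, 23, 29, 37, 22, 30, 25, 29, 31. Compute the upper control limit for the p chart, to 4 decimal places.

p̄ = Σdᵢ / (k·n) = 350 / (13 × 200) = 0.13462
UCL = p̄ + 3·√(p̄(1−p̄)/n) = 0.13462 + 3 × √(0.13462×0.86538/200) = 0.13462 + 3 × 0.02413 = 0.20702

0.2070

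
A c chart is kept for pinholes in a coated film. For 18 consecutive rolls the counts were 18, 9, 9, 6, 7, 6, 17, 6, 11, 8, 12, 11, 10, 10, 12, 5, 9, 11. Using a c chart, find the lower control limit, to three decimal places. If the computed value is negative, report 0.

0.426

c̄ = (18 + 9 + 9 + 6 + 7 + 6 + 17 + 6 + 11 + 8 + 12 + 11 + 10 + 10 + 12 + 5 + 9 + 11) / 18 = 177 / 18 = 9.8333
LCL = c̄ − 3√c̄ = 9.8333 − 3 × 3.1358 = 0.4259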